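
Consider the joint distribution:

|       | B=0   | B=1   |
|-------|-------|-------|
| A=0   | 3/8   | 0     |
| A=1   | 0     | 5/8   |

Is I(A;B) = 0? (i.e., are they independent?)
Marginal P(A) (row sums):
  P(A=0) = 3/8 + 0 = 3/8
  P(A=1) = 0 + 5/8 = 5/8
Marginal P(B) (column sums):
  P(B=0) = 3/8 + 0 = 3/8
  P(B=1) = 0 + 5/8 = 5/8

A and B are independent iff P(A=i,B=j) = P(A=i)·P(B=j) for every cell.
  P(A=0)·P(B=0) = 3/8 × 3/8 = 9/64, but P(A=0,B=0) = 3/8 ✗

No, A and B are not independent. Quantitatively, I(A;B) > 0:

H(A) = -[(3/8)·log₂(3/8) + (5/8)·log₂(5/8)]
  = 0.5306 + 0.4238
  = 0.9544 bits
H(B) = -[(3/8)·log₂(3/8) + (5/8)·log₂(5/8)]
  = 0.5306 + 0.4238
  = 0.9544 bits
H(A,B) = -[(3/8)·log₂(3/8) + (5/8)·log₂(5/8)]
  = 0.5306 + 0.4238
  = 0.9544 bits
I(A;B) = H(A) + H(B) - H(A,B) = 0.9544 + 0.9544 - 0.9544 = 0.9544 bits > 0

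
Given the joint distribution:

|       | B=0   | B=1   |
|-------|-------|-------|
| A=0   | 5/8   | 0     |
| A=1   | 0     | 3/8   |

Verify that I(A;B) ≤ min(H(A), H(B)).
Marginal P(A) (row sums):
  P(A=0) = 5/8 + 0 = 5/8
  P(A=1) = 0 + 3/8 = 3/8
Marginal P(B) (column sums):
  P(B=0) = 5/8 + 0 = 5/8
  P(B=1) = 0 + 3/8 = 3/8

H(A) = -[(5/8)·log₂(5/8) + (3/8)·log₂(3/8)]
  = 0.4238 + 0.5306
  = 0.9544 bits
H(B) = -[(5/8)·log₂(5/8) + (3/8)·log₂(3/8)]
  = 0.4238 + 0.5306
  = 0.9544 bits
H(A,B) = -[(5/8)·log₂(5/8) + (3/8)·log₂(3/8)]
  = 0.4238 + 0.5306
  = 0.9544 bits

I(A;B) = H(A) + H(B) - H(A,B)
  = 0.9544 + 0.9544 - 0.9544
  = 0.9544 bits

min(H(A), H(B)) = min(0.9544, 0.9544) = 0.9544 bits
Since 0.9544 ≤ 0.9544, the bound is satisfied ✓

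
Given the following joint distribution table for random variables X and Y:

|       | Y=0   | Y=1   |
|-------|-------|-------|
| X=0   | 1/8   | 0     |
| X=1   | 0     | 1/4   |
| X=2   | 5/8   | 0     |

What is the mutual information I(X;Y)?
Marginal P(X) (row sums):
  P(X=0) = 1/8 + 0 = 1/8
  P(X=1) = 0 + 1/4 = 1/4
  P(X=2) = 5/8 + 0 = 5/8
Marginal P(Y) (column sums):
  P(Y=0) = 1/8 + 0 + 5/8 = 3/4
  P(Y=1) = 0 + 1/4 + 0 = 1/4

H(X) = -[(1/8)·log₂(1/8) + (1/4)·log₂(1/4) + (5/8)·log₂(5/8)]
  = 0.3750 + 0.5000 + 0.4238
  = 1.2988 bits
H(Y) = -[(3/4)·log₂(3/4) + (1/4)·log₂(1/4)]
  = 0.3113 + 0.5000
  = 0.8113 bits
H(X,Y) = -[(1/8)·log₂(1/8) + (1/4)·log₂(1/4) + (5/8)·log₂(5/8)]
  = 0.3750 + 0.5000 + 0.4238
  = 1.2988 bits

I(X;Y) = H(X) + H(Y) - H(X,Y)
  = 1.2988 + 0.8113 - 1.2988
  = 0.8113 bits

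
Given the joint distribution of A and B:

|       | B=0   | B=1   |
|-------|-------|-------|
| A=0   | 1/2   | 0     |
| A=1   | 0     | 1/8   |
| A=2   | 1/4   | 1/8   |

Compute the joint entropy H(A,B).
H(A,B) = -Σ P(A,B) log₂ P(A,B), summed over the non-zero cells:
H(A,B) = -[(1/2)·log₂(1/2) + (1/8)·log₂(1/8) + (1/4)·log₂(1/4) + (1/8)·log₂(1/8)]
  = 0.5000 + 0.3750 + 0.5000 + 0.3750
  = 1.7500 bits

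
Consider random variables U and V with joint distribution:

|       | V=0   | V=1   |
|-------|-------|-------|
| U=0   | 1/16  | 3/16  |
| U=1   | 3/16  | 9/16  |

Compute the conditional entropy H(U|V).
Marginal P(V) (column sums):
  P(V=0) = 1/16 + 3/16 = 1/4
  P(V=1) = 3/16 + 9/16 = 3/4

H(U|V) = -Σ P(U,V)·log₂ P(U|V), where P(U|V) = P(U,V) / P(V)
  (U=0,V=0): P(U|V) = (1/16)/(1/4) = 1/4;  -(1/16)·log₂(1/4) = 0.1250
  (U=0,V=1): P(U|V) = (3/16)/(3/4) = 1/4;  -(3/16)·log₂(1/4) = 0.3750
  (U=1,V=0): P(U|V) = (3/16)/(1/4) = 3/4;  -(3/16)·log₂(3/4) = 0.0778
  (U=1,V=1): P(U|V) = (9/16)/(3/4) = 3/4;  -(9/16)·log₂(3/4) = 0.2335
H(U|V) = 0.1250 + 0.3750 + 0.0778 + 0.2335
  = 0.8113 bits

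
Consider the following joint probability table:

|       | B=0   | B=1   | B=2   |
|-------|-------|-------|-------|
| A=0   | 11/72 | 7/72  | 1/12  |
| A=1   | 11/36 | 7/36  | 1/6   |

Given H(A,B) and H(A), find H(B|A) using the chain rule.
From the chain rule: H(A,B) = H(A) + H(B|A)
Therefore: H(B|A) = H(A,B) - H(A)

H(A,B) = -[(11/72)·log₂(11/72) + (7/72)·log₂(7/72) + (1/12)·log₂(1/12) + (11/36)·log₂(11/36) + (7/36)·log₂(7/36) + (1/6)·log₂(1/6)]
  = 0.4141 + 0.3269 + 0.2987 + 0.5227 + 0.4594 + 0.4308
  = 2.4526 bits
Marginal P(A) (row sums):
  P(A=0) = 11/72 + 7/72 + 1/12 = 1/3
  P(A=1) = 11/36 + 7/36 + 1/6 = 2/3
H(A) = -[(1/3)·log₂(1/3) + (2/3)·log₂(2/3)]
  = 0.5283 + 0.3900
  = 0.9183 bits

H(B|A) = 2.4526 - 0.9183 = 1.5343 bits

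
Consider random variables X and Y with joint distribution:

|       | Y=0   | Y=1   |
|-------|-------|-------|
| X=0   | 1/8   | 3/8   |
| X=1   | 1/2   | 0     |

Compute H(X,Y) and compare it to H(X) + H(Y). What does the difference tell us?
Marginal P(X) (row sums):
  P(X=0) = 1/8 + 3/8 = 1/2
  P(X=1) = 1/2 + 0 = 1/2
Marginal P(Y) (column sums):
  P(Y=0) = 1/8 + 1/2 = 5/8
  P(Y=1) = 3/8 + 0 = 3/8

H(X,Y) = -[(1/8)·log₂(1/8) + (3/8)·log₂(3/8) + (1/2)·log₂(1/2)]
  = 0.3750 + 0.5306 + 0.5000
  = 1.4056 bits
H(X) = -[(1/2)·log₂(1/2) + (1/2)·log₂(1/2)]
  = 0.5000 + 0.5000
  = 1.0000 bits
H(Y) = -[(5/8)·log₂(5/8) + (3/8)·log₂(3/8)]
  = 0.4238 + 0.5306
  = 0.9544 bits

H(X) + H(Y) = 1.0000 + 0.9544 = 1.9544 bits
Difference: H(X) + H(Y) - H(X,Y) = 1.9544 - 1.4056 = 0.5488 bits = I(X;Y)

The difference is the mutual information; it is positive here, so X and Y are dependent (knowing one reduces uncertainty about the other by 0.5488 bits).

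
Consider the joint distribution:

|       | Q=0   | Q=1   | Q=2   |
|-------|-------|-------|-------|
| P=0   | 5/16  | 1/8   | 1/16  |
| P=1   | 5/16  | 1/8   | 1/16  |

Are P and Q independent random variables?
Marginal P(P) (row sums):
  P(P=0) = 5/16 + 1/8 + 1/16 = 1/2
  P(P=1) = 5/16 + 1/8 + 1/16 = 1/2
Marginal P(Q) (column sums):
  P(Q=0) = 5/16 + 5/16 = 5/8
  P(Q=1) = 1/8 + 1/8 = 1/4
  P(Q=2) = 1/16 + 1/16 = 1/8

P and Q are independent iff P(P=i,Q=j) = P(P=i)·P(Q=j) for every cell.
  P(P=0)·P(Q=0) = 1/2 × 5/8 = 5/16 = P(P=0,Q=0) ✓
  P(P=0)·P(Q=1) = 1/2 × 1/4 = 1/8 = P(P=0,Q=1) ✓
  P(P=0)·P(Q=2) = 1/2 × 1/8 = 1/16 = P(P=0,Q=2) ✓
  P(P=1)·P(Q=0) = 1/2 × 5/8 = 5/16 = P(P=1,Q=0) ✓
  P(P=1)·P(Q=1) = 1/2 × 1/4 = 1/8 = P(P=1,Q=1) ✓
  P(P=1)·P(Q=2) = 1/2 × 1/8 = 1/16 = P(P=1,Q=2) ✓

Yes, P and Q are independent: every cell factors, so I(P;Q) = 0 bits.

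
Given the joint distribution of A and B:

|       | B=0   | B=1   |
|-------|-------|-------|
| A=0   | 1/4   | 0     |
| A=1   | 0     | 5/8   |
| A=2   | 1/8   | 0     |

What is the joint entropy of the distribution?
H(A,B) = -Σ P(A,B) log₂ P(A,B), summed over the non-zero cells:
H(A,B) = -[(1/4)·log₂(1/4) + (5/8)·log₂(5/8) + (1/8)·log₂(1/8)]
  = 0.5000 + 0.4238 + 0.3750
  = 1.2988 bits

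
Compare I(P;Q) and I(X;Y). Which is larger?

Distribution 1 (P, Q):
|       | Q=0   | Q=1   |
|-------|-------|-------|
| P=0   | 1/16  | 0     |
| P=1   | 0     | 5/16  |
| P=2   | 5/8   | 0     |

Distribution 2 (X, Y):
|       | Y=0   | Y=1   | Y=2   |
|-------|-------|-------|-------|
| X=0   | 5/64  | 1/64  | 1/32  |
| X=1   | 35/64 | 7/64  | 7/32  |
Distribution 1 (P, Q):
Marginal P(P) (row sums):
  P(P=0) = 1/16 + 0 = 1/16
  P(P=1) = 0 + 5/16 = 5/16
  P(P=2) = 5/8 + 0 = 5/8
Marginal P(Q) (column sums):
  P(Q=0) = 1/16 + 0 + 5/8 = 11/16
  P(Q=1) = 0 + 5/16 + 0 = 5/16

H(P) = -[(1/16)·log₂(1/16) + (5/16)·log₂(5/16) + (5/8)·log₂(5/8)]
  = 0.2500 + 0.5244 + 0.4238
  = 1.1982 bits
H(Q) = -[(11/16)·log₂(11/16) + (5/16)·log₂(5/16)]
  = 0.3716 + 0.5244
  = 0.8960 bits
H(P,Q) = -[(1/16)·log₂(1/16) + (5/16)·log₂(5/16) + (5/8)·log₂(5/8)]
  = 0.2500 + 0.5244 + 0.4238
  = 1.1982 bits

I(P;Q) = H(P) + H(Q) - H(P,Q)
  = 1.1982 + 0.8960 - 1.1982
  = 0.8960 bits

Distribution 2 (X, Y):
Marginal P(X) (row sums):
  P(X=0) = 5/64 + 1/64 + 1/32 = 1/8
  P(X=1) = 35/64 + 7/64 + 7/32 = 7/8
Marginal P(Y) (column sums):
  P(Y=0) = 5/64 + 35/64 = 5/8
  P(Y=1) = 1/64 + 7/64 = 1/8
  P(Y=2) = 1/32 + 7/32 = 1/4

H(X) = -[(1/8)·log₂(1/8) + (7/8)·log₂(7/8)]
  = 0.3750 + 0.1686
  = 0.5436 bits
H(Y) = -[(5/8)·log₂(5/8) + (1/8)·log₂(1/8) + (1/4)·log₂(1/4)]
  = 0.4238 + 0.3750 + 0.5000
  = 1.2988 bits
H(X,Y) = -[(5/64)·log₂(5/64) + (1/64)·log₂(1/64) + (1/32)·log₂(1/32) + (35/64)·log₂(35/64) + (7/64)·log₂(7/64) + (7/32)·log₂(7/32)]
  = 0.2873 + 0.0938 + 0.1563 + 0.4762 + 0.3492 + 0.4796
  = 1.8424 bits

I(X;Y) = H(X) + H(Y) - H(X,Y)
  = 0.5436 + 1.2988 - 1.8424
  = 0.0000 bits

I(P;Q) = 0.8960 bits > I(X;Y) = 0.0000 bits, so (P, Q) has the higher mutual information (stronger dependence).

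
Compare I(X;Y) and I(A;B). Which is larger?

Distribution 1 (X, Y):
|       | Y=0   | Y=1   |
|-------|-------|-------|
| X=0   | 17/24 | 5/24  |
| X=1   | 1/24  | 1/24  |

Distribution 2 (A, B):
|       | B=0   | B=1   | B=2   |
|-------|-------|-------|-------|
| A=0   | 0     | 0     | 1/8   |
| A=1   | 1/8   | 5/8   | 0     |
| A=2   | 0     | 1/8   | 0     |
Distribution 1 (X, Y):
Marginal P(X) (row sums):
  P(X=0) = 17/24 + 5/24 = 11/12
  P(X=1) = 1/24 + 1/24 = 1/12
Marginal P(Y) (column sums):
  P(Y=0) = 17/24 + 1/24 = 3/4
  P(Y=1) = 5/24 + 1/24 = 1/4

H(X) = -[(11/12)·log₂(11/12) + (1/12)·log₂(1/12)]
  = 0.1151 + 0.2987
  = 0.4138 bits
H(Y) = -[(3/4)·log₂(3/4) + (1/4)·log₂(1/4)]
  = 0.3113 + 0.5000
  = 0.8113 bits
H(X,Y) = -[(17/24)·log₂(17/24) + (5/24)·log₂(5/24) + (1/24)·log₂(1/24) + (1/24)·log₂(1/24)]
  = 0.3524 + 0.4715 + 0.1910 + 0.1910
  = 1.2059 bits

I(X;Y) = H(X) + H(Y) - H(X,Y)
  = 0.4138 + 0.8113 - 1.2059
  = 0.0192 bits

Distribution 2 (A, B):
Marginal P(A) (row sums):
  P(A=0) = 0 + 0 + 1/8 = 1/8
  P(A=1) = 1/8 + 5/8 + 0 = 3/4
  P(A=2) = 0 + 1/8 + 0 = 1/8
Marginal P(B) (column sums):
  P(B=0) = 0 + 1/8 + 0 = 1/8
  P(B=1) = 0 + 5/8 + 1/8 = 3/4
  P(B=2) = 1/8 + 0 + 0 = 1/8

H(A) = -[(1/8)·log₂(1/8) + (3/4)·log₂(3/4) + (1/8)·log₂(1/8)]
  = 0.3750 + 0.3113 + 0.3750
  = 1.0613 bits
H(B) = -[(1/8)·log₂(1/8) + (3/4)·log₂(3/4) + (1/8)·log₂(1/8)]
  = 0.3750 + 0.3113 + 0.3750
  = 1.0613 bits
H(A,B) = -[(1/8)·log₂(1/8) + (1/8)·log₂(1/8) + (5/8)·log₂(5/8) + (1/8)·log₂(1/8)]
  = 0.3750 + 0.3750 + 0.4238 + 0.3750
  = 1.5488 bits

I(A;B) = H(A) + H(B) - H(A,B)
  = 1.0613 + 1.0613 - 1.5488
  = 0.5738 bits

I(A;B) = 0.5738 bits > I(X;Y) = 0.0192 bits, so (A, B) has the higher mutual information (stronger dependence).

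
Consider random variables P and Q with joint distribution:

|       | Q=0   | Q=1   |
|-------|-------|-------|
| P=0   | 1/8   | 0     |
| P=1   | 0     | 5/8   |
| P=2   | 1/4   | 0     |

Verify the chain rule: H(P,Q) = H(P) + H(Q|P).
Left side:
H(P,Q) = -[(1/8)·log₂(1/8) + (5/8)·log₂(5/8) + (1/4)·log₂(1/4)]
  = 0.3750 + 0.4238 + 0.5000
  = 1.2988 bits

Right side:
Marginal P(P) (row sums):
  P(P=0) = 1/8 + 0 = 1/8
  P(P=1) = 0 + 5/8 = 5/8
  P(P=2) = 1/4 + 0 = 1/4
H(P) = -[(1/8)·log₂(1/8) + (5/8)·log₂(5/8) + (1/4)·log₂(1/4)]
  = 0.3750 + 0.4238 + 0.5000
  = 1.2988 bits
H(Q|P) = -Σ P(P,Q)·log₂ P(Q|P), where P(Q|P) = P(P,Q) / P(P)
  (cells with P(P,Q) = 0 contribute 0)
  (P=0,Q=0): P(Q|P) = (1/8)/(1/8) = 1;  -(1/8)·log₂(1) = 0.0000
  (P=1,Q=1): P(Q|P) = (5/8)/(5/8) = 1;  -(5/8)·log₂(1) = 0.0000
  (P=2,Q=0): P(Q|P) = (1/4)/(1/4) = 1;  -(1/4)·log₂(1) = 0.0000
H(Q|P) = 0.0000 + 0.0000 + 0.0000
  = 0.0000 bits
H(P) + H(Q|P) = 1.2988 + 0.0000 = 1.2988 bits

Both sides equal 1.2988 bits, so the chain rule holds ✓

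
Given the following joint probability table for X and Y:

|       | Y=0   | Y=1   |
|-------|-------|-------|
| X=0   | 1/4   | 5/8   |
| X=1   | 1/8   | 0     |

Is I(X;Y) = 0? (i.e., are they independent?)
Marginal P(X) (row sums):
  P(X=0) = 1/4 + 5/8 = 7/8
  P(X=1) = 1/8 + 0 = 1/8
Marginal P(Y) (column sums):
  P(Y=0) = 1/4 + 1/8 = 3/8
  P(Y=1) = 5/8 + 0 = 5/8

X and Y are independent iff P(X=i,Y=j) = P(X=i)·P(Y=j) for every cell.
  P(X=0)·P(Y=0) = 7/8 × 3/8 = 21/64, but P(X=0,Y=0) = 1/4 ✗

No, X and Y are not independent. Quantitatively, I(X;Y) > 0:

H(X) = -[(7/8)·log₂(7/8) + (1/8)·log₂(1/8)]
  = 0.1686 + 0.3750
  = 0.5436 bits
H(Y) = -[(3/8)·log₂(3/8) + (5/8)·log₂(5/8)]
  = 0.5306 + 0.4238
  = 0.9544 bits
H(X,Y) = -[(1/4)·log₂(1/4) + (5/8)·log₂(5/8) + (1/8)·log₂(1/8)]
  = 0.5000 + 0.4238 + 0.3750
  = 1.2988 bits
I(X;Y) = H(X) + H(Y) - H(X,Y) = 0.5436 + 0.9544 - 1.2988 = 0.1992 bits > 0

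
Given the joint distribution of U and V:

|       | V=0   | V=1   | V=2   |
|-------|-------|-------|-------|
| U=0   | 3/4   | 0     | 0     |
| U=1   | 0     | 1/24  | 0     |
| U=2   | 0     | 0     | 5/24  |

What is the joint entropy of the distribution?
H(U,V) = -Σ P(U,V) log₂ P(U,V), summed over the non-zero cells:
H(U,V) = -[(3/4)·log₂(3/4) + (1/24)·log₂(1/24) + (5/24)·log₂(5/24)]
  = 0.3113 + 0.1910 + 0.4715
  = 0.9738 bits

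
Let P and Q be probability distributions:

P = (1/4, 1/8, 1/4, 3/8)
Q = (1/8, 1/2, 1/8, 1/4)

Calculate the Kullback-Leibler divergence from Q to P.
D(P||Q) = Σ P(i) log₂(P(i)/Q(i))
  i=0: (1/4) × log₂((1/4)/(1/8)) = (1/4) × log₂(2) = 0.2500
  i=1: (1/8) × log₂((1/8)/(1/2)) = (1/8) × log₂(1/4) = -0.2500
  i=2: (1/4) × log₂((1/4)/(1/8)) = (1/4) × log₂(2) = 0.2500
  i=3: (3/8) × log₂((3/8)/(1/4)) = (3/8) × log₂(3/2) = 0.2194
D(P||Q) = 0.2500 - 0.2500 + 0.2500 + 0.2194
  = 0.4694 bits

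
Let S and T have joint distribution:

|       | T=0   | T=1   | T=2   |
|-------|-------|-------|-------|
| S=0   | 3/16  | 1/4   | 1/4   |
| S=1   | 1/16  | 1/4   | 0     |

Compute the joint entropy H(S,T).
H(S,T) = -Σ P(S,T) log₂ P(S,T), summed over the non-zero cells:
H(S,T) = -[(3/16)·log₂(3/16) + (1/4)·log₂(1/4) + (1/4)·log₂(1/4) + (1/16)·log₂(1/16) + (1/4)·log₂(1/4)]
  = 0.4528 + 0.5000 + 0.5000 + 0.2500 + 0.5000
  = 2.2028 bits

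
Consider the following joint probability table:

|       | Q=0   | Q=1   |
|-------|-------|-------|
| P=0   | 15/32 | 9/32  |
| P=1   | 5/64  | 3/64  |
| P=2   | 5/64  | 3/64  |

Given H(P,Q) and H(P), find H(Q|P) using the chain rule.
From the chain rule: H(P,Q) = H(P) + H(Q|P)
Therefore: H(Q|P) = H(P,Q) - H(P)

H(P,Q) = -[(15/32)·log₂(15/32) + (9/32)·log₂(9/32) + (5/64)·log₂(5/64) + (3/64)·log₂(3/64) + (5/64)·log₂(5/64) + (3/64)·log₂(3/64)]
  = 0.5124 + 0.5147 + 0.2873 + 0.2070 + 0.2873 + 0.2070
  = 2.0157 bits
Marginal P(P) (row sums):
  P(P=0) = 15/32 + 9/32 = 3/4
  P(P=1) = 5/64 + 3/64 = 1/8
  P(P=2) = 5/64 + 3/64 = 1/8
H(P) = -[(3/4)·log₂(3/4) + (1/8)·log₂(1/8) + (1/8)·log₂(1/8)]
  = 0.3113 + 0.3750 + 0.3750
  = 1.0613 bits

H(Q|P) = 2.0157 - 1.0613 = 0.9544 bits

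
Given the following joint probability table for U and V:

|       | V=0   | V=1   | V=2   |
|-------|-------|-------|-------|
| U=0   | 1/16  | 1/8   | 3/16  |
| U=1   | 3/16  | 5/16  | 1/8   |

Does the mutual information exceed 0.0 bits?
Marginal P(U) (row sums):
  P(U=0) = 1/16 + 1/8 + 3/16 = 3/8
  P(U=1) = 3/16 + 5/16 + 1/8 = 5/8
Marginal P(V) (column sums):
  P(V=0) = 1/16 + 3/16 = 1/4
  P(V=1) = 1/8 + 5/16 = 7/16
  P(V=2) = 3/16 + 1/8 = 5/16

H(U) = -[(3/8)·log₂(3/8) + (5/8)·log₂(5/8)]
  = 0.5306 + 0.4238
  = 0.9544 bits
H(V) = -[(1/4)·log₂(1/4) + (7/16)·log₂(7/16) + (5/16)·log₂(5/16)]
  = 0.5000 + 0.5218 + 0.5244
  = 1.5462 bits
H(U,V) = -[(1/16)·log₂(1/16) + (1/8)·log₂(1/8) + (3/16)·log₂(3/16) + (3/16)·log₂(3/16) + (5/16)·log₂(5/16) + (1/8)·log₂(1/8)]
  = 0.2500 + 0.3750 + 0.4528 + 0.4528 + 0.5244 + 0.3750
  = 2.4300 bits

I(U;V) = H(U) + H(V) - H(U,V)
  = 0.9544 + 1.5462 - 2.4300
  = 0.0706 bits

Yes. I(U;V) = 0.0706 bits, which is > 0.0 bits.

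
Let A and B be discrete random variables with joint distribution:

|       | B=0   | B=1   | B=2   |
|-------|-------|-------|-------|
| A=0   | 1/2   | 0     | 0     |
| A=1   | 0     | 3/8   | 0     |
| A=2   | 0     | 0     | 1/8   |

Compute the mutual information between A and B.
Marginal P(A) (row sums):
  P(A=0) = 1/2 + 0 + 0 = 1/2
  P(A=1) = 0 + 3/8 + 0 = 3/8
  P(A=2) = 0 + 0 + 1/8 = 1/8
Marginal P(B) (column sums):
  P(B=0) = 1/2 + 0 + 0 = 1/2
  P(B=1) = 0 + 3/8 + 0 = 3/8
  P(B=2) = 0 + 0 + 1/8 = 1/8

H(A) = -[(1/2)·log₂(1/2) + (3/8)·log₂(3/8) + (1/8)·log₂(1/8)]
  = 0.5000 + 0.5306 + 0.3750
  = 1.4056 bits
H(B) = -[(1/2)·log₂(1/2) + (3/8)·log₂(3/8) + (1/8)·log₂(1/8)]
  = 0.5000 + 0.5306 + 0.3750
  = 1.4056 bits
H(A,B) = -[(1/2)·log₂(1/2) + (3/8)·log₂(3/8) + (1/8)·log₂(1/8)]
  = 0.5000 + 0.5306 + 0.3750
  = 1.4056 bits

I(A;B) = H(A) + H(B) - H(A,B)
  = 1.4056 + 1.4056 - 1.4056
  = 1.4056 bits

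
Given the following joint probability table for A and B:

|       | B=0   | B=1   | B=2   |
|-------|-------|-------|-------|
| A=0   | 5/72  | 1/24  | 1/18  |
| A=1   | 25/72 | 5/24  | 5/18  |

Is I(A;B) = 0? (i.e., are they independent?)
Marginal P(A) (row sums):
  P(A=0) = 5/72 + 1/24 + 1/18 = 1/6
  P(A=1) = 25/72 + 5/24 + 5/18 = 5/6
Marginal P(B) (column sums):
  P(B=0) = 5/72 + 25/72 = 5/12
  P(B=1) = 1/24 + 5/24 = 1/4
  P(B=2) = 1/18 + 5/18 = 1/3

A and B are independent iff P(A=i,B=j) = P(A=i)·P(B=j) for every cell.
  P(A=0)·P(B=0) = 1/6 × 5/12 = 5/72 = P(A=0,B=0) ✓
  P(A=0)·P(B=1) = 1/6 × 1/4 = 1/24 = P(A=0,B=1) ✓
  P(A=0)·P(B=2) = 1/6 × 1/3 = 1/18 = P(A=0,B=2) ✓
  P(A=1)·P(B=0) = 5/6 × 5/12 = 25/72 = P(A=1,B=0) ✓
  P(A=1)·P(B=1) = 5/6 × 1/4 = 5/24 = P(A=1,B=1) ✓
  P(A=1)·P(B=2) = 5/6 × 1/3 = 5/18 = P(A=1,B=2) ✓

Yes, A and B are independent: every cell factors, so I(A;B) = 0 bits.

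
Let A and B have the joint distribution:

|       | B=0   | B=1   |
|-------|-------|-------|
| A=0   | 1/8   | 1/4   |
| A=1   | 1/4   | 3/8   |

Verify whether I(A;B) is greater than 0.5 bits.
Marginal P(A) (row sums):
  P(A=0) = 1/8 + 1/4 = 3/8
  P(A=1) = 1/4 + 3/8 = 5/8
Marginal P(B) (column sums):
  P(B=0) = 1/8 + 1/4 = 3/8
  P(B=1) = 1/4 + 3/8 = 5/8

H(A) = -[(3/8)·log₂(3/8) + (5/8)·log₂(5/8)]
  = 0.5306 + 0.4238
  = 0.9544 bits
H(B) = -[(3/8)·log₂(3/8) + (5/8)·log₂(5/8)]
  = 0.5306 + 0.4238
  = 0.9544 bits
H(A,B) = -[(1/8)·log₂(1/8) + (1/4)·log₂(1/4) + (1/4)·log₂(1/4) + (3/8)·log₂(3/8)]
  = 0.3750 + 0.5000 + 0.5000 + 0.5306
  = 1.9056 bits

I(A;B) = H(A) + H(B) - H(A,B)
  = 0.9544 + 0.9544 - 1.9056
  = 0.0032 bits

No. I(A;B) = 0.0032 bits, which is ≤ 0.5 bits.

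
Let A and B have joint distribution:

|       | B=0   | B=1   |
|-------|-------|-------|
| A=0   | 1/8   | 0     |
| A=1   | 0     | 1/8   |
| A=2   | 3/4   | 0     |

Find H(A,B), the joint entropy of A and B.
H(A,B) = -Σ P(A,B) log₂ P(A,B), summed over the non-zero cells:
H(A,B) = -[(1/8)·log₂(1/8) + (1/8)·log₂(1/8) + (3/4)·log₂(3/4)]
  = 0.3750 + 0.3750 + 0.3113
  = 1.0613 bits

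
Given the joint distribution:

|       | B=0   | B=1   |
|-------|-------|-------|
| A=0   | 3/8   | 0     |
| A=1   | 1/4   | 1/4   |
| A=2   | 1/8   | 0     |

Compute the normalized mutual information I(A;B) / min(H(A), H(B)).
Marginal P(A) (row sums):
  P(A=0) = 3/8 + 0 = 3/8
  P(A=1) = 1/4 + 1/4 = 1/2
  P(A=2) = 1/8 + 0 = 1/8
Marginal P(B) (column sums):
  P(B=0) = 3/8 + 1/4 + 1/8 = 3/4
  P(B=1) = 0 + 1/4 + 0 = 1/4

H(A) = -[(3/8)·log₂(3/8) + (1/2)·log₂(1/2) + (1/8)·log₂(1/8)]
  = 0.5306 + 0.5000 + 0.3750
  = 1.4056 bits
H(B) = -[(3/4)·log₂(3/4) + (1/4)·log₂(1/4)]
  = 0.3113 + 0.5000
  = 0.8113 bits
H(A,B) = -[(3/8)·log₂(3/8) + (1/4)·log₂(1/4) + (1/4)·log₂(1/4) + (1/8)·log₂(1/8)]
  = 0.5306 + 0.5000 + 0.5000 + 0.3750
  = 1.9056 bits

I(A;B) = H(A) + H(B) - H(A,B)
  = 1.4056 + 0.8113 - 1.9056
  = 0.3113 bits

min(H(A), H(B)) = min(1.4056, 0.8113) = 0.8113 bits
Normalized MI = 0.3113 / 0.8113 = 0.3837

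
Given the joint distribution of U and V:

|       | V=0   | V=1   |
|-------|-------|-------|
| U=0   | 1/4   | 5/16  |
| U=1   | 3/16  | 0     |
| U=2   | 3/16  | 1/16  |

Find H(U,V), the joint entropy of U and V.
H(U,V) = -Σ P(U,V) log₂ P(U,V), summed over the non-zero cells:
H(U,V) = -[(1/4)·log₂(1/4) + (5/16)·log₂(5/16) + (3/16)·log₂(3/16) + (3/16)·log₂(3/16) + (1/16)·log₂(1/16)]
  = 0.5000 + 0.5244 + 0.4528 + 0.4528 + 0.2500
  = 2.1800 bits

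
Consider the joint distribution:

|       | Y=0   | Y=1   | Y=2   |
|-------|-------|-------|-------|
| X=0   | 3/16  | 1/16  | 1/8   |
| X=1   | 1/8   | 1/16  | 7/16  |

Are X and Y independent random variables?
Marginal P(X) (row sums):
  P(X=0) = 3/16 + 1/16 + 1/8 = 3/8
  P(X=1) = 1/8 + 1/16 + 7/16 = 5/8
Marginal P(Y) (column sums):
  P(Y=0) = 3/16 + 1/8 = 5/16
  P(Y=1) = 1/16 + 1/16 = 1/8
  P(Y=2) = 1/8 + 7/16 = 9/16

X and Y are independent iff P(X=i,Y=j) = P(X=i)·P(Y=j) for every cell.
  P(X=0)·P(Y=0) = 3/8 × 5/16 = 15/128, but P(X=0,Y=0) = 3/16 ✗

No, X and Y are not independent. Quantitatively, I(X;Y) > 0:

H(X) = -[(3/8)·log₂(3/8) + (5/8)·log₂(5/8)]
  = 0.5306 + 0.4238
  = 0.9544 bits
H(Y) = -[(5/16)·log₂(5/16) + (1/8)·log₂(1/8) + (9/16)·log₂(9/16)]
  = 0.5244 + 0.3750 + 0.4669
  = 1.3663 bits
H(X,Y) = -[(3/16)·log₂(3/16) + (1/16)·log₂(1/16) + (1/8)·log₂(1/8) + (1/8)·log₂(1/8) + (1/16)·log₂(1/16) + (7/16)·log₂(7/16)]
  = 0.4528 + 0.2500 + 0.3750 + 0.3750 + 0.2500 + 0.5218
  = 2.2246 bits
I(X;Y) = H(X) + H(Y) - H(X,Y) = 0.9544 + 1.3663 - 2.2246 = 0.0961 bits > 0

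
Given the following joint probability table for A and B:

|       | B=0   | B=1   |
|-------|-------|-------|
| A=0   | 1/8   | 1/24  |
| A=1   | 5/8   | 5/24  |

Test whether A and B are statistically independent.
Marginal P(A) (row sums):
  P(A=0) = 1/8 + 1/24 = 1/6
  P(A=1) = 5/8 + 5/24 = 5/6
Marginal P(B) (column sums):
  P(B=0) = 1/8 + 5/8 = 3/4
  P(B=1) = 1/24 + 5/24 = 1/4

A and B are independent iff P(A=i,B=j) = P(A=i)·P(B=j) for every cell.
  P(A=0)·P(B=0) = 1/6 × 3/4 = 1/8 = P(A=0,B=0) ✓
  P(A=0)·P(B=1) = 1/6 × 1/4 = 1/24 = P(A=0,B=1) ✓
  P(A=1)·P(B=0) = 5/6 × 3/4 = 5/8 = P(A=1,B=0) ✓
  P(A=1)·P(B=1) = 5/6 × 1/4 = 5/24 = P(A=1,B=1) ✓

Yes, A and B are independent: every cell factors, so I(A;B) = 0 bits.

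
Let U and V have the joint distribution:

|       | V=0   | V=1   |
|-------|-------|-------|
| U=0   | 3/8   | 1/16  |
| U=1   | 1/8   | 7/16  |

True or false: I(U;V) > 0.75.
Marginal P(U) (row sums):
  P(U=0) = 3/8 + 1/16 = 7/16
  P(U=1) = 1/8 + 7/16 = 9/16
Marginal P(V) (column sums):
  P(V=0) = 3/8 + 1/8 = 1/2
  P(V=1) = 1/16 + 7/16 = 1/2

H(U) = -[(7/16)·log₂(7/16) + (9/16)·log₂(9/16)]
  = 0.5218 + 0.4669
  = 0.9887 bits
H(V) = -[(1/2)·log₂(1/2) + (1/2)·log₂(1/2)]
  = 0.5000 + 0.5000
  = 1.0000 bits
H(U,V) = -[(3/8)·log₂(3/8) + (1/16)·log₂(1/16) + (1/8)·log₂(1/8) + (7/16)·log₂(7/16)]
  = 0.5306 + 0.2500 + 0.3750 + 0.5218
  = 1.6774 bits

I(U;V) = H(U) + H(V) - H(U,V)
  = 0.9887 + 1.0000 - 1.6774
  = 0.3113 bits

False. I(U;V) = 0.3113 bits, which is ≤ 0.75 bits.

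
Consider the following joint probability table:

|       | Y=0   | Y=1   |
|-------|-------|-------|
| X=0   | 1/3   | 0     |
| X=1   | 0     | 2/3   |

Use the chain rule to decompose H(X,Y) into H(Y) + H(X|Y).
By the chain rule: H(X,Y) = H(Y) + H(X|Y)

Marginal P(Y) (column sums):
  P(Y=0) = 1/3 + 0 = 1/3
  P(Y=1) = 0 + 2/3 = 2/3
H(Y) = -[(1/3)·log₂(1/3) + (2/3)·log₂(2/3)]
  = 0.5283 + 0.3900
  = 0.9183 bits
H(X|Y) = -Σ P(X,Y)·log₂ P(X|Y), where P(X|Y) = P(X,Y) / P(Y)
  (cells with P(X,Y) = 0 contribute 0)
  (X=0,Y=0): P(X|Y) = (1/3)/(1/3) = 1;  -(1/3)·log₂(1) = 0.0000
  (X=1,Y=1): P(X|Y) = (2/3)/(2/3) = 1;  -(2/3)·log₂(1) = 0.0000
H(X|Y) = 0.0000 + 0.0000
  = 0.0000 bits

H(X,Y) = H(Y) + H(X|Y) = 0.9183 + 0.0000 = 0.9183 bits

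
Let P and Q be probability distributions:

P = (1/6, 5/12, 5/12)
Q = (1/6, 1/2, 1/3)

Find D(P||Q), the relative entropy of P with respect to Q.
D(P||Q) = Σ P(i) log₂(P(i)/Q(i))
  i=0: (1/6) × log₂((1/6)/(1/6)) = (1/6) × log₂(1) = 0.0000
  i=1: (5/12) × log₂((5/12)/(1/2)) = (5/12) × log₂(5/6) = -0.1096
  i=2: (5/12) × log₂((5/12)/(1/3)) = (5/12) × log₂(5/4) = 0.1341
D(P||Q) = 0.0000 - 0.1096 + 0.1341
  = 0.0245 bits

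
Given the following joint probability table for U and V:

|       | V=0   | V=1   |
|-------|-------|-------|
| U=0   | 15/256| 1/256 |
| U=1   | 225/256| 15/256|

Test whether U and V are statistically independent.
Marginal P(U) (row sums):
  P(U=0) = 15/256 + 1/256 = 1/16
  P(U=1) = 225/256 + 15/256 = 15/16
Marginal P(V) (column sums):
  P(V=0) = 15/256 + 225/256 = 15/16
  P(V=1) = 1/256 + 15/256 = 1/16

U and V are independent iff P(U=i,V=j) = P(U=i)·P(V=j) for every cell.
  P(U=0)·P(V=0) = 1/16 × 15/16 = 15/256 = P(U=0,V=0) ✓
  P(U=0)·P(V=1) = 1/16 × 1/16 = 1/256 = P(U=0,V=1) ✓
  P(U=1)·P(V=0) = 15/16 × 15/16 = 225/256 = P(U=1,V=0) ✓
  P(U=1)·P(V=1) = 15/16 × 1/16 = 15/256 = P(U=1,V=1) ✓

Yes, U and V are independent: every cell factors, so I(U;V) = 0 bits.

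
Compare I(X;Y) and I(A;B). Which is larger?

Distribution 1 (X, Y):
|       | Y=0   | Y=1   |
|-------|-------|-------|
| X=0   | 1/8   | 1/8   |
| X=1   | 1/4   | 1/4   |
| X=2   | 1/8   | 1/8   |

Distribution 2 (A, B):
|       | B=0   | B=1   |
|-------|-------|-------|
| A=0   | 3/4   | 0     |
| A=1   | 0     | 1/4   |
Distribution 1 (X, Y):
Marginal P(X) (row sums):
  P(X=0) = 1/8 + 1/8 = 1/4
  P(X=1) = 1/4 + 1/4 = 1/2
  P(X=2) = 1/8 + 1/8 = 1/4
Marginal P(Y) (column sums):
  P(Y=0) = 1/8 + 1/4 + 1/8 = 1/2
  P(Y=1) = 1/8 + 1/4 + 1/8 = 1/2

H(X) = -[(1/4)·log₂(1/4) + (1/2)·log₂(1/2) + (1/4)·log₂(1/4)]
  = 0.5000 + 0.5000 + 0.5000
  = 1.5000 bits
H(Y) = -[(1/2)·log₂(1/2) + (1/2)·log₂(1/2)]
  = 0.5000 + 0.5000
  = 1.0000 bits
H(X,Y) = -[(1/8)·log₂(1/8) + (1/8)·log₂(1/8) + (1/4)·log₂(1/4) + (1/4)·log₂(1/4) + (1/8)·log₂(1/8) + (1/8)·log₂(1/8)]
  = 0.3750 + 0.3750 + 0.5000 + 0.5000 + 0.3750 + 0.3750
  = 2.5000 bits

I(X;Y) = H(X) + H(Y) - H(X,Y)
  = 1.5000 + 1.0000 - 2.5000
  = 0.0000 bits

Distribution 2 (A, B):
Marginal P(A) (row sums):
  P(A=0) = 3/4 + 0 = 3/4
  P(A=1) = 0 + 1/4 = 1/4
Marginal P(B) (column sums):
  P(B=0) = 3/4 + 0 = 3/4
  P(B=1) = 0 + 1/4 = 1/4

H(A) = -[(3/4)·log₂(3/4) + (1/4)·log₂(1/4)]
  = 0.3113 + 0.5000
  = 0.8113 bits
H(B) = -[(3/4)·log₂(3/4) + (1/4)·log₂(1/4)]
  = 0.3113 + 0.5000
  = 0.8113 bits
H(A,B) = -[(3/4)·log₂(3/4) + (1/4)·log₂(1/4)]
  = 0.3113 + 0.5000
  = 0.8113 bits

I(A;B) = H(A) + H(B) - H(A,B)
  = 0.8113 + 0.8113 - 0.8113
  = 0.8113 bits

I(A;B) = 0.8113 bits > I(X;Y) = 0.0000 bits, so (A, B) has the higher mutual information (stronger dependence).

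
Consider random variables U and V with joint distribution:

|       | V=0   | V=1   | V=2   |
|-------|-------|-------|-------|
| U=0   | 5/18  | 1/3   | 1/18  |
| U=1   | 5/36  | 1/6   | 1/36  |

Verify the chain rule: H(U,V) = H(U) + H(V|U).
Left side:
H(U,V) = -[(5/18)·log₂(5/18) + (1/3)·log₂(1/3) + (1/18)·log₂(1/18) + (5/36)·log₂(5/36) + (1/6)·log₂(1/6) + (1/36)·log₂(1/36)]
  = 0.5133 + 0.5283 + 0.2317 + 0.3956 + 0.4308 + 0.1436
  = 2.2433 bits

Right side:
Marginal P(U) (row sums):
  P(U=0) = 5/18 + 1/3 + 1/18 = 2/3
  P(U=1) = 5/36 + 1/6 + 1/36 = 1/3
H(U) = -[(2/3)·log₂(2/3) + (1/3)·log₂(1/3)]
  = 0.3900 + 0.5283
  = 0.9183 bits
H(V|U) = -Σ P(U,V)·log₂ P(V|U), where P(V|U) = P(U,V) / P(U)
  (U=0,V=0): P(V|U) = (5/18)/(2/3) = 5/12;  -(5/18)·log₂(5/12) = 0.3508
  (U=0,V=1): P(V|U) = (1/3)/(2/3) = 1/2;  -(1/3)·log₂(1/2) = 0.3333
  (U=0,V=2): P(V|U) = (1/18)/(2/3) = 1/12;  -(1/18)·log₂(1/12) = 0.1992
  (U=1,V=0): P(V|U) = (5/36)/(1/3) = 5/12;  -(5/36)·log₂(5/12) = 0.1754
  (U=1,V=1): P(V|U) = (1/6)/(1/3) = 1/2;  -(1/6)·log₂(1/2) = 0.1667
  (U=1,V=2): P(V|U) = (1/36)/(1/3) = 1/12;  -(1/36)·log₂(1/12) = 0.0996
H(V|U) = 0.3508 + 0.3333 + 0.1992 + 0.1754 + 0.1667 + 0.0996
  = 1.3250 bits
H(U) + H(V|U) = 0.9183 + 1.3250 = 2.2433 bits

Both sides equal 2.2433 bits, so the chain rule holds ✓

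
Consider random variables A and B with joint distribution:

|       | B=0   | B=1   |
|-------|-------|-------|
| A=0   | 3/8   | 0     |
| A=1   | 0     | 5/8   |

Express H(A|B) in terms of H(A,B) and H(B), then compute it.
H(A|B) = H(A,B) - H(B)

Marginal P(B) (column sums):
  P(B=0) = 3/8 + 0 = 3/8
  P(B=1) = 0 + 5/8 = 5/8

H(A,B) = -[(3/8)·log₂(3/8) + (5/8)·log₂(5/8)]
  = 0.5306 + 0.4238
  = 0.9544 bits
H(B) = -[(3/8)·log₂(3/8) + (5/8)·log₂(5/8)]
  = 0.5306 + 0.4238
  = 0.9544 bits

H(A|B) = 0.9544 - 0.9544 = 0.0000 bits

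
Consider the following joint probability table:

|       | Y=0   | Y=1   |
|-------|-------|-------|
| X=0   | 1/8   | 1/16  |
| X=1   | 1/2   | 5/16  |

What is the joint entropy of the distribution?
H(X,Y) = -Σ P(X,Y) log₂ P(X,Y), summed over the non-zero cells:
H(X,Y) = -[(1/8)·log₂(1/8) + (1/16)·log₂(1/16) + (1/2)·log₂(1/2) + (5/16)·log₂(5/16)]
  = 0.3750 + 0.2500 + 0.5000 + 0.5244
  = 1.6494 bits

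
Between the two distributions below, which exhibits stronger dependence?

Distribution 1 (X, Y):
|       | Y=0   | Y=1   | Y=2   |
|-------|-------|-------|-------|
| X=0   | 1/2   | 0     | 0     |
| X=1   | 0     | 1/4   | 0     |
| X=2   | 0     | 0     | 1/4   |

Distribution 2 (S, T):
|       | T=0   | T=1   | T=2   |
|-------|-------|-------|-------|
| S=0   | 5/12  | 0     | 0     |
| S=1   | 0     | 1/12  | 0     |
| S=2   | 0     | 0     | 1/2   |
Distribution 1 (X, Y):
Marginal P(X) (row sums):
  P(X=0) = 1/2 + 0 + 0 = 1/2
  P(X=1) = 0 + 1/4 + 0 = 1/4
  P(X=2) = 0 + 0 + 1/4 = 1/4
Marginal P(Y) (column sums):
  P(Y=0) = 1/2 + 0 + 0 = 1/2
  P(Y=1) = 0 + 1/4 + 0 = 1/4
  P(Y=2) = 0 + 0 + 1/4 = 1/4

H(X) = -[(1/2)·log₂(1/2) + (1/4)·log₂(1/4) + (1/4)·log₂(1/4)]
  = 0.5000 + 0.5000 + 0.5000
  = 1.5000 bits
H(Y) = -[(1/2)·log₂(1/2) + (1/4)·log₂(1/4) + (1/4)·log₂(1/4)]
  = 0.5000 + 0.5000 + 0.5000
  = 1.5000 bits
H(X,Y) = -[(1/2)·log₂(1/2) + (1/4)·log₂(1/4) + (1/4)·log₂(1/4)]
  = 0.5000 + 0.5000 + 0.5000
  = 1.5000 bits

I(X;Y) = H(X) + H(Y) - H(X,Y)
  = 1.5000 + 1.5000 - 1.5000
  = 1.5000 bits

Distribution 2 (S, T):
Marginal P(S) (row sums):
  P(S=0) = 5/12 + 0 + 0 = 5/12
  P(S=1) = 0 + 1/12 + 0 = 1/12
  P(S=2) = 0 + 0 + 1/2 = 1/2
Marginal P(T) (column sums):
  P(T=0) = 5/12 + 0 + 0 = 5/12
  P(T=1) = 0 + 1/12 + 0 = 1/12
  P(T=2) = 0 + 0 + 1/2 = 1/2

H(S) = -[(5/12)·log₂(5/12) + (1/12)·log₂(1/12) + (1/2)·log₂(1/2)]
  = 0.5263 + 0.2987 + 0.5000
  = 1.3250 bits
H(T) = -[(5/12)·log₂(5/12) + (1/12)·log₂(1/12) + (1/2)·log₂(1/2)]
  = 0.5263 + 0.2987 + 0.5000
  = 1.3250 bits
H(S,T) = -[(5/12)·log₂(5/12) + (1/12)·log₂(1/12) + (1/2)·log₂(1/2)]
  = 0.5263 + 0.2987 + 0.5000
  = 1.3250 bits

I(S;T) = H(S) + H(T) - H(S,T)
  = 1.3250 + 1.3250 - 1.3250
  = 1.3250 bits

I(X;Y) = 1.5000 bits > I(S;T) = 1.3250 bits, so (X, Y) has the higher mutual information (stronger dependence).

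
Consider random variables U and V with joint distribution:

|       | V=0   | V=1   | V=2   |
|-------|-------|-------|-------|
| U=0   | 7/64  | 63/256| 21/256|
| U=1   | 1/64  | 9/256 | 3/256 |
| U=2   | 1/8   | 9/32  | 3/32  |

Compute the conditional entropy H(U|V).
Marginal P(V) (column sums):
  P(V=0) = 7/64 + 1/64 + 1/8 = 1/4
  P(V=1) = 63/256 + 9/256 + 9/32 = 9/16
  P(V=2) = 21/256 + 3/256 + 3/32 = 3/16

H(U|V) = -Σ P(U,V)·log₂ P(U|V), where P(U|V) = P(U,V) / P(V)
  (U=0,V=0): P(U|V) = (7/64)/(1/4) = 7/16;  -(7/64)·log₂(7/16) = 0.1304
  (U=0,V=1): P(U|V) = (63/256)/(9/16) = 7/16;  -(63/256)·log₂(7/16) = 0.2935
  (U=0,V=2): P(U|V) = (21/256)/(3/16) = 7/16;  -(21/256)·log₂(7/16) = 0.0978
  (U=1,V=0): P(U|V) = (1/64)/(1/4) = 1/16;  -(1/64)·log₂(1/16) = 0.0625
  (U=1,V=1): P(U|V) = (9/256)/(9/16) = 1/16;  -(9/256)·log₂(1/16) = 0.1406
  (U=1,V=2): P(U|V) = (3/256)/(3/16) = 1/16;  -(3/256)·log₂(1/16) = 0.0469
  (U=2,V=0): P(U|V) = (1/8)/(1/4) = 1/2;  -(1/8)·log₂(1/2) = 0.1250
  (U=2,V=1): P(U|V) = (9/32)/(9/16) = 1/2;  -(9/32)·log₂(1/2) = 0.2813
  (U=2,V=2): P(U|V) = (3/32)/(3/16) = 1/2;  -(3/32)·log₂(1/2) = 0.0938
H(U|V) = 0.1304 + 0.2935 + 0.0978 + 0.0625 + 0.1406 + 0.0469 + 0.1250 + 0.2813 + 0.0938
  = 1.2718 bits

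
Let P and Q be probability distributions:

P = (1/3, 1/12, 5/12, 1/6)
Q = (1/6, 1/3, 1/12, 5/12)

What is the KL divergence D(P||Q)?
D(P||Q) = Σ P(i) log₂(P(i)/Q(i))
  i=0: (1/3) × log₂((1/3)/(1/6)) = (1/3) × log₂(2) = 0.3333
  i=1: (1/12) × log₂((1/12)/(1/3)) = (1/12) × log₂(1/4) = -0.1667
  i=2: (5/12) × log₂((5/12)/(1/12)) = (5/12) × log₂(5) = 0.9675
  i=3: (1/6) × log₂((1/6)/(5/12)) = (1/6) × log₂(2/5) = -0.2203
D(P||Q) = 0.3333 - 0.1667 + 0.9675 - 0.2203
  = 0.9138 bits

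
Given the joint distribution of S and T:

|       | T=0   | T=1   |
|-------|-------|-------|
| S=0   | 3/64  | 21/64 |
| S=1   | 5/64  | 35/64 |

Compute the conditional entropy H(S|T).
Marginal P(T) (column sums):
  P(T=0) = 3/64 + 5/64 = 1/8
  P(T=1) = 21/64 + 35/64 = 7/8

H(S|T) = -Σ P(S,T)·log₂ P(S|T), where P(S|T) = P(S,T) / P(T)
  (S=0,T=0): P(S|T) = (3/64)/(1/8) = 3/8;  -(3/64)·log₂(3/8) = 0.0663
  (S=0,T=1): P(S|T) = (21/64)/(7/8) = 3/8;  -(21/64)·log₂(3/8) = 0.4643
  (S=1,T=0): P(S|T) = (5/64)/(1/8) = 5/8;  -(5/64)·log₂(5/8) = 0.0530
  (S=1,T=1): P(S|T) = (35/64)/(7/8) = 5/8;  -(35/64)·log₂(5/8) = 0.3708
H(S|T) = 0.0663 + 0.4643 + 0.0530 + 0.3708
  = 0.9544 bits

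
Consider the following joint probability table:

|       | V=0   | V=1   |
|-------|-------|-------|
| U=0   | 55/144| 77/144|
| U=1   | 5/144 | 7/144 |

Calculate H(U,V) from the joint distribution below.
H(U,V) = -Σ P(U,V) log₂ P(U,V), summed over the non-zero cells:
H(U,V) = -[(55/144)·log₂(55/144) + (77/144)·log₂(77/144) + (5/144)·log₂(5/144) + (7/144)·log₂(7/144)]
  = 0.5304 + 0.4829 + 0.1683 + 0.2121
  = 1.3937 bits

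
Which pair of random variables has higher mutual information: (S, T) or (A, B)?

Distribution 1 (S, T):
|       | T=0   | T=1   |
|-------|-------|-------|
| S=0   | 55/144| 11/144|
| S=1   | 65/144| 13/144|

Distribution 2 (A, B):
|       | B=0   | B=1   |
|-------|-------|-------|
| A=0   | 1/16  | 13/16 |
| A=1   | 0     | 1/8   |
Distribution 1 (S, T):
Marginal P(S) (row sums):
  P(S=0) = 55/144 + 11/144 = 11/24
  P(S=1) = 65/144 + 13/144 = 13/24
Marginal P(T) (column sums):
  P(T=0) = 55/144 + 65/144 = 5/6
  P(T=1) = 11/144 + 13/144 = 1/6

H(S) = -[(11/24)·log₂(11/24) + (13/24)·log₂(13/24)]
  = 0.5159 + 0.4791
  = 0.9950 bits
H(T) = -[(5/6)·log₂(5/6) + (1/6)·log₂(1/6)]
  = 0.2192 + 0.4308
  = 0.6500 bits
H(S,T) = -[(55/144)·log₂(55/144) + (11/144)·log₂(11/144) + (65/144)·log₂(65/144) + (13/144)·log₂(13/144)]
  = 0.5304 + 0.2834 + 0.5180 + 0.3132
  = 1.6450 bits

I(S;T) = H(S) + H(T) - H(S,T)
  = 0.9950 + 0.6500 - 1.6450
  = 0.0000 bits

Distribution 2 (A, B):
Marginal P(A) (row sums):
  P(A=0) = 1/16 + 13/16 = 7/8
  P(A=1) = 0 + 1/8 = 1/8
Marginal P(B) (column sums):
  P(B=0) = 1/16 + 0 = 1/16
  P(B=1) = 13/16 + 1/8 = 15/16

H(A) = -[(7/8)·log₂(7/8) + (1/8)·log₂(1/8)]
  = 0.1686 + 0.3750
  = 0.5436 bits
H(B) = -[(1/16)·log₂(1/16) + (15/16)·log₂(15/16)]
  = 0.2500 + 0.0873
  = 0.3373 bits
H(A,B) = -[(1/16)·log₂(1/16) + (13/16)·log₂(13/16) + (1/8)·log₂(1/8)]
  = 0.2500 + 0.2434 + 0.3750
  = 0.8684 bits

I(A;B) = H(A) + H(B) - H(A,B)
  = 0.5436 + 0.3373 - 0.8684
  = 0.0125 bits

I(A;B) = 0.0125 bits > I(S;T) = 0.0000 bits, so (A, B) has the higher mutual information (stronger dependence).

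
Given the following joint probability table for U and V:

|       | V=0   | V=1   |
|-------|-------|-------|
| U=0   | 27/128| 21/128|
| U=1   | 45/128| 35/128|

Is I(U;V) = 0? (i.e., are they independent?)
Marginal P(U) (row sums):
  P(U=0) = 27/128 + 21/128 = 3/8
  P(U=1) = 45/128 + 35/128 = 5/8
Marginal P(V) (column sums):
  P(V=0) = 27/128 + 45/128 = 9/16
  P(V=1) = 21/128 + 35/128 = 7/16

U and V are independent iff P(U=i,V=j) = P(U=i)·P(V=j) for every cell.
  P(U=0)·P(V=0) = 3/8 × 9/16 = 27/128 = P(U=0,V=0) ✓
  P(U=0)·P(V=1) = 3/8 × 7/16 = 21/128 = P(U=0,V=1) ✓
  P(U=1)·P(V=0) = 5/8 × 9/16 = 45/128 = P(U=1,V=0) ✓
  P(U=1)·P(V=1) = 5/8 × 7/16 = 35/128 = P(U=1,V=1) ✓

Yes, U and V are independent: every cell factors, so I(U;V) = 0 bits.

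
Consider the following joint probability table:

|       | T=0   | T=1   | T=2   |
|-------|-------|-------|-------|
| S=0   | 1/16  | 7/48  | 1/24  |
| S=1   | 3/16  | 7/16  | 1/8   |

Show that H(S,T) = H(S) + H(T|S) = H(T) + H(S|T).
Marginal P(S) (row sums):
  P(S=0) = 1/16 + 7/48 + 1/24 = 1/4
  P(S=1) = 3/16 + 7/16 + 1/8 = 3/4
Marginal P(T) (column sums):
  P(T=0) = 1/16 + 3/16 = 1/4
  P(T=1) = 7/48 + 7/16 = 7/12
  P(T=2) = 1/24 + 1/8 = 1/6

Decomposition 1: H(S) + H(T|S)
H(S) = -[(1/4)·log₂(1/4) + (3/4)·log₂(3/4)]
  = 0.5000 + 0.3113
  = 0.8113 bits
H(T|S) = -Σ P(S,T)·log₂ P(T|S), where P(T|S) = P(S,T) / P(S)
  (S=0,T=0): P(T|S) = (1/16)/(1/4) = 1/4;  -(1/16)·log₂(1/4) = 0.1250
  (S=0,T=1): P(T|S) = (7/48)/(1/4) = 7/12;  -(7/48)·log₂(7/12) = 0.1134
  (S=0,T=2): P(T|S) = (1/24)/(1/4) = 1/6;  -(1/24)·log₂(1/6) = 0.1077
  (S=1,T=0): P(T|S) = (3/16)/(3/4) = 1/4;  -(3/16)·log₂(1/4) = 0.3750
  (S=1,T=1): P(T|S) = (7/16)/(3/4) = 7/12;  -(7/16)·log₂(7/12) = 0.3402
  (S=1,T=2): P(T|S) = (1/8)/(3/4) = 1/6;  -(1/8)·log₂(1/6) = 0.3231
H(T|S) = 0.1250 + 0.1134 + 0.1077 + 0.3750 + 0.3402 + 0.3231
  = 1.3844 bits
H(S) + H(T|S) = 0.8113 + 1.3844 = 2.1957 bits

Decomposition 2: H(T) + H(S|T)
H(T) = -[(1/4)·log₂(1/4) + (7/12)·log₂(7/12) + (1/6)·log₂(1/6)]
  = 0.5000 + 0.4536 + 0.4308
  = 1.3844 bits
H(S|T) = -Σ P(S,T)·log₂ P(S|T), where P(S|T) = P(S,T) / P(T)
  (S=0,T=0): P(S|T) = (1/16)/(1/4) = 1/4;  -(1/16)·log₂(1/4) = 0.1250
  (S=0,T=1): P(S|T) = (7/48)/(7/12) = 1/4;  -(7/48)·log₂(1/4) = 0.2917
  (S=0,T=2): P(S|T) = (1/24)/(1/6) = 1/4;  -(1/24)·log₂(1/4) = 0.0833
  (S=1,T=0): P(S|T) = (3/16)/(1/4) = 3/4;  -(3/16)·log₂(3/4) = 0.0778
  (S=1,T=1): P(S|T) = (7/16)/(7/12) = 3/4;  -(7/16)·log₂(3/4) = 0.1816
  (S=1,T=2): P(S|T) = (1/8)/(1/6) = 3/4;  -(1/8)·log₂(3/4) = 0.0519
H(S|T) = 0.1250 + 0.2917 + 0.0833 + 0.0778 + 0.1816 + 0.0519
  = 0.8113 bits
H(T) + H(S|T) = 1.3844 + 0.8113 = 2.1957 bits

Direct computation of the joint entropy:
H(S,T) = -[(1/16)·log₂(1/16) + (7/48)·log₂(7/48) + (1/24)·log₂(1/24) + (3/16)·log₂(3/16) + (7/16)·log₂(7/16) + (1/8)·log₂(1/8)]
  = 0.2500 + 0.4051 + 0.1910 + 0.4528 + 0.5218 + 0.3750
  = 2.1957 bits

All three agree: H(S,T) = 2.1957 bits ✓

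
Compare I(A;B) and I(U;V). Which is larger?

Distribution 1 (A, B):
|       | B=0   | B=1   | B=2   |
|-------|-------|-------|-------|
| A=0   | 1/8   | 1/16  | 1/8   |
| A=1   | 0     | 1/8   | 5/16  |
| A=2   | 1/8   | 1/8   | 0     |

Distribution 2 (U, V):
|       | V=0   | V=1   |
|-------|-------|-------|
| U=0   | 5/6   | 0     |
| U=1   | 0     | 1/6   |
Distribution 1 (A, B):
Marginal P(A) (row sums):
  P(A=0) = 1/8 + 1/16 + 1/8 = 5/16
  P(A=1) = 0 + 1/8 + 5/16 = 7/16
  P(A=2) = 1/8 + 1/8 + 0 = 1/4
Marginal P(B) (column sums):
  P(B=0) = 1/8 + 0 + 1/8 = 1/4
  P(B=1) = 1/16 + 1/8 + 1/8 = 5/16
  P(B=2) = 1/8 + 5/16 + 0 = 7/16

H(A) = -[(5/16)·log₂(5/16) + (7/16)·log₂(7/16) + (1/4)·log₂(1/4)]
  = 0.5244 + 0.5218 + 0.5000
  = 1.5462 bits
H(B) = -[(1/4)·log₂(1/4) + (5/16)·log₂(5/16) + (7/16)·log₂(7/16)]
  = 0.5000 + 0.5244 + 0.5218
  = 1.5462 bits
H(A,B) = -[(1/8)·log₂(1/8) + (1/16)·log₂(1/16) + (1/8)·log₂(1/8) + (1/8)·log₂(1/8) + (5/16)·log₂(5/16) + (1/8)·log₂(1/8) + (1/8)·log₂(1/8)]
  = 0.3750 + 0.2500 + 0.3750 + 0.3750 + 0.5244 + 0.3750 + 0.3750
  = 2.6494 bits

I(A;B) = H(A) + H(B) - H(A,B)
  = 1.5462 + 1.5462 - 2.6494
  = 0.4430 bits

Distribution 2 (U, V):
Marginal P(U) (row sums):
  P(U=0) = 5/6 + 0 = 5/6
  P(U=1) = 0 + 1/6 = 1/6
Marginal P(V) (column sums):
  P(V=0) = 5/6 + 0 = 5/6
  P(V=1) = 0 + 1/6 = 1/6

H(U) = -[(5/6)·log₂(5/6) + (1/6)·log₂(1/6)]
  = 0.2192 + 0.4308
  = 0.6500 bits
H(V) = -[(5/6)·log₂(5/6) + (1/6)·log₂(1/6)]
  = 0.2192 + 0.4308
  = 0.6500 bits
H(U,V) = -[(5/6)·log₂(5/6) + (1/6)·log₂(1/6)]
  = 0.2192 + 0.4308
  = 0.6500 bits

I(U;V) = H(U) + H(V) - H(U,V)
  = 0.6500 + 0.6500 - 0.6500
  = 0.6500 bits

I(U;V) = 0.6500 bits > I(A;B) = 0.4430 bits, so (U, V) has the higher mutual information (stronger dependence).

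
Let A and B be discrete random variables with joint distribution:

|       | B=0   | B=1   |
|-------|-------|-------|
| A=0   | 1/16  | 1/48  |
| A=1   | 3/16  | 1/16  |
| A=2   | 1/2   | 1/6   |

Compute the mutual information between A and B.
Marginal P(A) (row sums):
  P(A=0) = 1/16 + 1/48 = 1/12
  P(A=1) = 3/16 + 1/16 = 1/4
  P(A=2) = 1/2 + 1/6 = 2/3
Marginal P(B) (column sums):
  P(B=0) = 1/16 + 3/16 + 1/2 = 3/4
  P(B=1) = 1/48 + 1/16 + 1/6 = 1/4

H(A) = -[(1/12)·log₂(1/12) + (1/4)·log₂(1/4) + (2/3)·log₂(2/3)]
  = 0.2987 + 0.5000 + 0.3900
  = 1.1887 bits
H(B) = -[(3/4)·log₂(3/4) + (1/4)·log₂(1/4)]
  = 0.3113 + 0.5000
  = 0.8113 bits
H(A,B) = -[(1/16)·log₂(1/16) + (1/48)·log₂(1/48) + (3/16)·log₂(3/16) + (1/16)·log₂(1/16) + (1/2)·log₂(1/2) + (1/6)·log₂(1/6)]
  = 0.2500 + 0.1164 + 0.4528 + 0.2500 + 0.5000 + 0.4308
  = 2.0000 bits

I(A;B) = H(A) + H(B) - H(A,B)
  = 1.1887 + 0.8113 - 2.0000
  = 0.0000 bits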